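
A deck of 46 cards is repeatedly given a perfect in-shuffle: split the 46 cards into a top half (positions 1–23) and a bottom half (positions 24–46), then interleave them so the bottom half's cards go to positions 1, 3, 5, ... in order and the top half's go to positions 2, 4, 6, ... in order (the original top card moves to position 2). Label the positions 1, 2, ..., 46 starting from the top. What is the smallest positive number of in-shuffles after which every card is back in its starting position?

The in-shuffle permutes the 46 positions with cycle lengths [23, 23].
Every card is home exactly when every cycle has completed a whole number of laps, i.e. after lcm(23) = 23 in-shuffles.

23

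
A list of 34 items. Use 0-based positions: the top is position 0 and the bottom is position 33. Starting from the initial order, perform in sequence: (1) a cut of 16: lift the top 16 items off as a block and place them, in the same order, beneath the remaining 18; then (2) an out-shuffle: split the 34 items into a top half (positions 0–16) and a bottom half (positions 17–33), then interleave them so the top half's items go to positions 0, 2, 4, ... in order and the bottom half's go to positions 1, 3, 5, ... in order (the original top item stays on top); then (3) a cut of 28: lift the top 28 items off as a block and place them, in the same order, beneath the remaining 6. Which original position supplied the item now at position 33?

12

Undo the operations in reverse order, starting from position 33:
  undo op 3 (cut 28): 33 ← 27
  undo op 2 (out-shuffle, from bottom half): 27 ← 30
  undo op 1 (cut 16): 30 ← 12
So the item at position 33 came from original position 12.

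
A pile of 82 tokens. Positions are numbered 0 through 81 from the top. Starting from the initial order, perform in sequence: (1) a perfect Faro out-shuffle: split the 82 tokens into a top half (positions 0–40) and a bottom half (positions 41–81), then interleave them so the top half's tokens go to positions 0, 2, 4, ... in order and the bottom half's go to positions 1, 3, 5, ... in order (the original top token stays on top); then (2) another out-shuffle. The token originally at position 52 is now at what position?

46

Track the token from position 52 forward through each operation:
  after op 1 (out-shuffle): 52 → 23
  after op 2 (out-shuffle): 23 → 46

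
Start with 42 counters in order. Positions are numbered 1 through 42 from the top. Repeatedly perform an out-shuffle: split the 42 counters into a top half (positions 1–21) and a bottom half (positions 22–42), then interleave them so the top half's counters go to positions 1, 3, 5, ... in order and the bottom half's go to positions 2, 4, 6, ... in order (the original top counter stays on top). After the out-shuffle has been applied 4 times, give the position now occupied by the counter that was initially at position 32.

5

Track the counter's position through each out-shuffle:
32 → 22 → 2 → 3 → 5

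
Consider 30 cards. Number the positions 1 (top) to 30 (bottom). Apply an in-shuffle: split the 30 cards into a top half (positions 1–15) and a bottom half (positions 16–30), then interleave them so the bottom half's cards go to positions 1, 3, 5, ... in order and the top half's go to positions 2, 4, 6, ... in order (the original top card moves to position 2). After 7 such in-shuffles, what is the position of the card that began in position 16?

Track the card's position through each in-shuffle:
16 → 1 → 2 → 4 → 8 → 16 → 1 → 2

2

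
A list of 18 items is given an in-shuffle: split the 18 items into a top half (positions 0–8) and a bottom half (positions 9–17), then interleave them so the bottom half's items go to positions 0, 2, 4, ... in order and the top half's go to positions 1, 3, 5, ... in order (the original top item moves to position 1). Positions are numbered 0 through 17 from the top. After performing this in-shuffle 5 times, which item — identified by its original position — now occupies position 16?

Work backwards from position 16, undoing one in-shuffle at a time:
16 ← 17 ← 8 ← 13 ← 6 ← 12
So the item now at position 16 started at position 12.

12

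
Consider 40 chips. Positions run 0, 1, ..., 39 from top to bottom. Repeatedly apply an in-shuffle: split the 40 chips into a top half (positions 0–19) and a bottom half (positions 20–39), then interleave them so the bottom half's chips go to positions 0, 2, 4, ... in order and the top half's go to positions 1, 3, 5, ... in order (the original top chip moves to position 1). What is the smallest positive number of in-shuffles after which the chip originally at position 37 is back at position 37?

20

Follow position 37 under repeated in-shuffles:
37 → 34 → 28 → 16 → 33 → 26 → 12 → 25 → 10 → 21 → 2 → 5 → 11 → 23 → 6 → 13 → 27 → 14 → 29 → 18 → 37
It first returns after 20 in-shuffles.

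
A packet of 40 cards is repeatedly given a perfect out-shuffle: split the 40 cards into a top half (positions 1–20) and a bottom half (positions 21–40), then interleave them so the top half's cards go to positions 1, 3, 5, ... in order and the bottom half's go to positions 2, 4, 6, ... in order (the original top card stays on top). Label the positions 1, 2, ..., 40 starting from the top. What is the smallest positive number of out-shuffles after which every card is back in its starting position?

12

The out-shuffle permutes the 40 positions with cycle lengths [1, 1, 2, 12, 12, 12].
Every card is home exactly when every cycle has completed a whole number of laps, i.e. after lcm(1, 2, 12) = 12 out-shuffles.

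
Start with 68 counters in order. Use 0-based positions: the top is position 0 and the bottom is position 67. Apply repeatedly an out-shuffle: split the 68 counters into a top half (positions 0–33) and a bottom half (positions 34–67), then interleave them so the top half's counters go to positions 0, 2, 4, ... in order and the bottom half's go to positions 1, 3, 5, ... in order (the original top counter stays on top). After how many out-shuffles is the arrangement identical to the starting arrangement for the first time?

66

The out-shuffle permutes the 68 positions with cycle lengths [1, 1, 66].
Every counter is home exactly when every cycle has completed a whole number of laps, i.e. after lcm(1, 66) = 66 out-shuffles.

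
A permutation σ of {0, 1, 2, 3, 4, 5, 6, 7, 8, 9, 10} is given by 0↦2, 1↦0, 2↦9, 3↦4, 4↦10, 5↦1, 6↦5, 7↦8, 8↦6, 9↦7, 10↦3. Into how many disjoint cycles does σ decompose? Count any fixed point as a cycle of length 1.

Cycle decomposition: (0 2 9 7 8 6 5 1) (3 4 10).
2 cycles.

2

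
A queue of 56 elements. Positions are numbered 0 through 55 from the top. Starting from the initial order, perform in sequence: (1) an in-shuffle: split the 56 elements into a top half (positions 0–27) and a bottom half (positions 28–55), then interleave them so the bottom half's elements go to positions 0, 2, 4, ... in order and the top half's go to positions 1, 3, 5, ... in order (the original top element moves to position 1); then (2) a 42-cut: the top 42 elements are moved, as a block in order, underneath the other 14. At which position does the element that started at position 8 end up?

31

Track the element from position 8 forward through each operation:
  after op 1 (in-shuffle): 8 → 17
  after op 2 (cut 42): 17 → 31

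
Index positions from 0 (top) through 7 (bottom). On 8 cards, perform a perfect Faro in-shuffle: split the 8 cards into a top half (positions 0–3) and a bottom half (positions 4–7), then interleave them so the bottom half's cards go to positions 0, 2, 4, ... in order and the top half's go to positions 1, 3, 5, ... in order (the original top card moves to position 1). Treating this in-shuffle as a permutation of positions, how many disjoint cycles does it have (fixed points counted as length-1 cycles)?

Trace each unvisited position around until it returns:
(0 1 3 7 6 4) (2 5)
2 cycles in total.

2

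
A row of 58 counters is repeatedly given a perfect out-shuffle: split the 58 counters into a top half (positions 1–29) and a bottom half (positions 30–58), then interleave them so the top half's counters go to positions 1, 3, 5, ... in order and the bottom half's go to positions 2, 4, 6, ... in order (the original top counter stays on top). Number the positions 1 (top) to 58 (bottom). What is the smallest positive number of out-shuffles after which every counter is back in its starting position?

The out-shuffle permutes the 58 positions with cycle lengths [1, 1, 2, 18, 18, 18].
Every counter is home exactly when every cycle has completed a whole number of laps, i.e. after lcm(1, 2, 18) = 18 out-shuffles.

18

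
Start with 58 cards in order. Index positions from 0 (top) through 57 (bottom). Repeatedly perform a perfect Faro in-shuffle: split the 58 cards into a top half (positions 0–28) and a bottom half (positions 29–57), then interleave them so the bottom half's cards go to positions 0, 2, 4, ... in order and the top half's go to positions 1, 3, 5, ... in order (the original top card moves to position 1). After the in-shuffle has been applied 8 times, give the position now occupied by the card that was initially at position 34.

Track the card's position through each in-shuffle:
34 → 10 → 21 → 43 → 28 → 57 → 56 → 54 → 50

50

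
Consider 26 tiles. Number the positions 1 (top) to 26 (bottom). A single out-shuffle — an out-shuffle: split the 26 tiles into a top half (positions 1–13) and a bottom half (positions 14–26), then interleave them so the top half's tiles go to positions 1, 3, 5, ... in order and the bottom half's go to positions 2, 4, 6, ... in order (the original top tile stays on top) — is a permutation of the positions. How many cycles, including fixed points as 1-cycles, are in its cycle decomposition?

Trace each unvisited position around until it returns:
(1) (2 3 5 9 17 8 ... len 20) (6 11 21 16) (26)
4 cycles in total.

4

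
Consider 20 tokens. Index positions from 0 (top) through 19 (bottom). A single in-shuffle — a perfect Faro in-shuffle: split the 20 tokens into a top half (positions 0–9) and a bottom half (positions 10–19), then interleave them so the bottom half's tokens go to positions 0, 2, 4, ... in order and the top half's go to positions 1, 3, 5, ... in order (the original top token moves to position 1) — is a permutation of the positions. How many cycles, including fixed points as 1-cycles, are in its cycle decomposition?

5

Trace each unvisited position around until it returns:
(0 1 3 7 15 10) (2 5 11) (4 9 19 18 16 12) (6 13) (8 17 14)
5 cycles in total.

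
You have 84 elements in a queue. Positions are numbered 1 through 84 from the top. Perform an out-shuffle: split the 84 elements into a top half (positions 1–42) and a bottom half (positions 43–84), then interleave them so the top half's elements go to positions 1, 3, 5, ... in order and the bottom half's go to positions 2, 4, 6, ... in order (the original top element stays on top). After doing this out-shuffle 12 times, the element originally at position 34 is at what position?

Track the element's position through each out-shuffle:
34 → 67 → 50 → 16 → 31 → 61 → 38 → 75 → 66 → 48 → 12 → 23 → 45

45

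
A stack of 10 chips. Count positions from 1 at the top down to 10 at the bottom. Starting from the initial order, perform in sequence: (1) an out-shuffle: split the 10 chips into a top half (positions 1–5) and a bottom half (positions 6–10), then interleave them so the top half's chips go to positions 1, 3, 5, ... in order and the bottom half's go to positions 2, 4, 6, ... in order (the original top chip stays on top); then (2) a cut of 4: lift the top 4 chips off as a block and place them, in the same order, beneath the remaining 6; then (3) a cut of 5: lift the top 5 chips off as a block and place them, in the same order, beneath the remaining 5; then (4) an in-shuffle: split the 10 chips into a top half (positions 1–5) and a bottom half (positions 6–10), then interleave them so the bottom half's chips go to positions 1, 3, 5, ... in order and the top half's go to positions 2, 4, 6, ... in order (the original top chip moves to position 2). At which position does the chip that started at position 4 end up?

5

Track the chip from position 4 forward through each operation:
  after op 1 (out-shuffle): 4 → 7
  after op 2 (cut 4): 7 → 3
  after op 3 (cut 5): 3 → 8
  after op 4 (in-shuffle): 8 → 5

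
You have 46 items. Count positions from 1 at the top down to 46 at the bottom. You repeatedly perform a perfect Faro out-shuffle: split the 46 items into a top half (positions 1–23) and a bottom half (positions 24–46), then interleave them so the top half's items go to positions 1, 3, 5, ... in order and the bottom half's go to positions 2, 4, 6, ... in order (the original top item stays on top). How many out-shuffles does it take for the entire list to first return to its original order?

12

The out-shuffle permutes the 46 positions with cycle lengths [1, 1, 2, 4, 4, 4, 6, 12, 12].
Every item is home exactly when every cycle has completed a whole number of laps, i.e. after lcm(1, 2, 4, 6, 12) = 12 out-shuffles.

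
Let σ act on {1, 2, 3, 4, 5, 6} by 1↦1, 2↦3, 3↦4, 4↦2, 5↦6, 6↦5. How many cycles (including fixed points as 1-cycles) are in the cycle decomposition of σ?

Cycle decomposition: (1) (2 3 4) (5 6).
3 cycles.

3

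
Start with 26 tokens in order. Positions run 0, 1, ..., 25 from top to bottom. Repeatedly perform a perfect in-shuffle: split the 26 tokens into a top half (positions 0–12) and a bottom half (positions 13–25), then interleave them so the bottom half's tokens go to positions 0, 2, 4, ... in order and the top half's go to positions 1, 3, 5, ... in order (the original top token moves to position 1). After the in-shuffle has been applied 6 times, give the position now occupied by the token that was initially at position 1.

Track the token's position through each in-shuffle:
1 → 3 → 7 → 15 → 4 → 9 → 19

19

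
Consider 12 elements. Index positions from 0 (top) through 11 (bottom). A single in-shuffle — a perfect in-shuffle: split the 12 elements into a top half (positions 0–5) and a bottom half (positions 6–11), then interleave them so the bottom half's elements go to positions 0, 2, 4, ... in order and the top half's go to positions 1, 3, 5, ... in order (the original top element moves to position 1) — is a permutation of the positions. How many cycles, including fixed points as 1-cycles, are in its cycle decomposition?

1

Trace each unvisited position around until it returns:
(0 1 3 7 2 5 ... len 12)
1 cycle in total.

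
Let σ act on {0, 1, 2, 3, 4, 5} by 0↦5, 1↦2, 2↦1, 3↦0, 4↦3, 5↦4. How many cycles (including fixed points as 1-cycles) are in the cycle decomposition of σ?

2

Cycle decomposition: (0 5 4 3) (1 2).
2 cycles.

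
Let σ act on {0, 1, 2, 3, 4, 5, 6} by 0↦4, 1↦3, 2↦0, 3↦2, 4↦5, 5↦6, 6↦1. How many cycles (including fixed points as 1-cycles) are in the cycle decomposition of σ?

Cycle decomposition: (0 4 5 6 1 3 2).
1 cycle.

1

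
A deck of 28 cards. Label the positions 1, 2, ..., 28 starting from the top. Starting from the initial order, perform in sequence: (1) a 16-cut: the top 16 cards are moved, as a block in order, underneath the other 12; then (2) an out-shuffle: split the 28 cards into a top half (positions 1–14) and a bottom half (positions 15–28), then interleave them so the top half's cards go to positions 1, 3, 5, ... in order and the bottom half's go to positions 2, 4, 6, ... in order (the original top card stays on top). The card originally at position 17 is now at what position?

1

Track the card from position 17 forward through each operation:
  after op 1 (cut 16): 17 → 1
  after op 2 (out-shuffle): 1 → 1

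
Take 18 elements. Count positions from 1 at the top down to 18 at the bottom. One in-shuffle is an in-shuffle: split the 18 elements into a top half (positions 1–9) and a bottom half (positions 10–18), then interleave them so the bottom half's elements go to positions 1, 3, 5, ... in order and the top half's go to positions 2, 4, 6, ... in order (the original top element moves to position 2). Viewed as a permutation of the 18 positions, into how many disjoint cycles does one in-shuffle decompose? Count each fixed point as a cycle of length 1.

Trace each unvisited position around until it returns:
(1 2 4 8 16 13 ... len 18)
1 cycle in total.

1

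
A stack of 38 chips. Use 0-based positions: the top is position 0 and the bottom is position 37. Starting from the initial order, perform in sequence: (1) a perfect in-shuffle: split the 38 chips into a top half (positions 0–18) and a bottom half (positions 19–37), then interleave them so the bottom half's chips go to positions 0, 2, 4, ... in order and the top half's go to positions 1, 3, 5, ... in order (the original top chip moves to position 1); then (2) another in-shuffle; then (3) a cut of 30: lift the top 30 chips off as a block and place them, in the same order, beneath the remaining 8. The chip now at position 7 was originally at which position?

Undo the operations in reverse order, starting from position 7:
  undo op 3 (cut 30): 7 ← 37
  undo op 2 (in-shuffle, from top half): 37 ← 18
  undo op 1 (in-shuffle, from bottom half): 18 ← 28
So the chip at position 7 came from original position 28.

28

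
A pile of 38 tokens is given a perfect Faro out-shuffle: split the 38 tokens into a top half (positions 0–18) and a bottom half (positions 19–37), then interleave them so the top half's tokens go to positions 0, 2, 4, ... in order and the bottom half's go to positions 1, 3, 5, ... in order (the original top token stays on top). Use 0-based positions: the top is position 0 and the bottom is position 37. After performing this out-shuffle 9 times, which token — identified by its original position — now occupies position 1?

6

Work backwards from position 1, undoing one out-shuffle at a time:
1 ← 19 ← 28 ← 14 ← 7 ← 22 ← 11 ← 24 ← 12 ← 6
So the token now at position 1 started at position 6.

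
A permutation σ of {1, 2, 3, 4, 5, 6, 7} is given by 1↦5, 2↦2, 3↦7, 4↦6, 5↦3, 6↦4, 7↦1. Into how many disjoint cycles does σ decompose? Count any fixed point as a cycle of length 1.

3

Cycle decomposition: (1 5 3 7) (2) (4 6).
3 cycles.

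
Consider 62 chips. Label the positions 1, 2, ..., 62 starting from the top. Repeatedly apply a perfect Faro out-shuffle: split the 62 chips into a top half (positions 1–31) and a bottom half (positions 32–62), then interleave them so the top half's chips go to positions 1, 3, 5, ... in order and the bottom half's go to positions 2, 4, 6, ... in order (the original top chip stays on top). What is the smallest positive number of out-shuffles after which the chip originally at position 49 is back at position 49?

Follow position 49 under repeated out-shuffles:
49 → 36 → 10 → 19 → 37 → 12 → 23 → 45 → ... → 49 (length 60)
It first returns after 60 out-shuffles.

60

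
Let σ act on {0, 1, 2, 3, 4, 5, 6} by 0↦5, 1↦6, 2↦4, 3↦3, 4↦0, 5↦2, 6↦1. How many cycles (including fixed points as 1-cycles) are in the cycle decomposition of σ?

Cycle decomposition: (0 5 2 4) (1 6) (3).
3 cycles.

3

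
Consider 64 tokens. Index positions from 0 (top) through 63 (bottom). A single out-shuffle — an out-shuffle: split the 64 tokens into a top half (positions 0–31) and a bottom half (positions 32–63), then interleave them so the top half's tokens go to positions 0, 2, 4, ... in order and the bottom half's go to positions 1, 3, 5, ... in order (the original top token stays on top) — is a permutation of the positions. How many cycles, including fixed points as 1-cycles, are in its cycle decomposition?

14

Trace each unvisited position around until it returns:
(0) (1 2 4 8 16 32) (3 6 12 24 48 33) (5 10 20 40 17 34) (7 14 28 56 49 35) (9 18 36) (11 22 44 25 50 37) (13 26 52 41 19 38) ... plus 6 more
14 cycles in total.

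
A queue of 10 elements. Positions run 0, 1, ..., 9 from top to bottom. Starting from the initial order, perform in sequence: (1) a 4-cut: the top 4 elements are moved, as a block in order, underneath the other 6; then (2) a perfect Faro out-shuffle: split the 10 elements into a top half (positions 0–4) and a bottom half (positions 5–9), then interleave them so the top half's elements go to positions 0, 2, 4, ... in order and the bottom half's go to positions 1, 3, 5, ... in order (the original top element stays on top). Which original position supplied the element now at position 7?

2

Undo the operations in reverse order, starting from position 7:
  undo op 2 (out-shuffle, from bottom half): 7 ← 8
  undo op 1 (cut 4): 8 ← 2
So the element at position 7 came from original position 2.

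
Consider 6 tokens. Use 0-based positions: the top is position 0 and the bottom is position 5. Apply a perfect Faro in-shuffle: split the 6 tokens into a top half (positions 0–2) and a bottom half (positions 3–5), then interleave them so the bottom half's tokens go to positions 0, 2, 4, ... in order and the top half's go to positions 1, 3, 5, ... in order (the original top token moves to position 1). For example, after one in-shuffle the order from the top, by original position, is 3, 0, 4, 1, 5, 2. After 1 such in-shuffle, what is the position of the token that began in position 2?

Track the token's position through each in-shuffle:
2 → 5

5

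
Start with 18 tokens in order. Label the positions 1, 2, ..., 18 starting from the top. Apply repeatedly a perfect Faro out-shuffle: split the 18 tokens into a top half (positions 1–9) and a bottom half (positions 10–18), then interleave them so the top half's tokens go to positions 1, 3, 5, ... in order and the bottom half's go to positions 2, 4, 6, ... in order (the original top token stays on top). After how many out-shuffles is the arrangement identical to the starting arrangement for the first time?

8

The out-shuffle permutes the 18 positions with cycle lengths [1, 1, 8, 8].
Every token is home exactly when every cycle has completed a whole number of laps, i.e. after lcm(1, 8) = 8 out-shuffles.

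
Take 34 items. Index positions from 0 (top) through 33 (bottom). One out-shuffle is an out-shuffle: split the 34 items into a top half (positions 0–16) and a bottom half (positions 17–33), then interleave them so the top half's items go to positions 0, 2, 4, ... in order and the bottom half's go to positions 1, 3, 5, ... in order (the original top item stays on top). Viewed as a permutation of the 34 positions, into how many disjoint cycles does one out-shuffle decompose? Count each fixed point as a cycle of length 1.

6

Trace each unvisited position around until it returns:
(0) (1 2 4 8 16 32 31 29 25 17) (3 6 12 24 15 30 27 21 9 18) (5 10 20 7 14 28 23 13 26 19) (11 22) (33)
6 cycles in total.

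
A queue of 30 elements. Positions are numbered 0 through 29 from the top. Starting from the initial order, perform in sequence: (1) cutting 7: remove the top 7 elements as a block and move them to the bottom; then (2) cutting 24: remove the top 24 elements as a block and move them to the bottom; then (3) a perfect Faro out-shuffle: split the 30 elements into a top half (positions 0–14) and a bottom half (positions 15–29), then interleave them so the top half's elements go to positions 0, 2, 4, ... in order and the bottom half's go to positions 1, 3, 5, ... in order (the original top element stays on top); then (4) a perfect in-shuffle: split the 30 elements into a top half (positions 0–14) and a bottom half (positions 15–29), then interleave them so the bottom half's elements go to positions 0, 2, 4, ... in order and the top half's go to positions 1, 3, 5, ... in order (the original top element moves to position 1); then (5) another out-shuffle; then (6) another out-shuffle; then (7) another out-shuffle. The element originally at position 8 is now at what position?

29

Track the element from position 8 forward through each operation:
  after op 1 (cut 7): 8 → 1
  after op 2 (cut 24): 1 → 7
  after op 3 (out-shuffle): 7 → 14
  after op 4 (in-shuffle): 14 → 29
  after op 5 (out-shuffle): 29 → 29
  after op 6 (out-shuffle): 29 → 29
  after op 7 (out-shuffle): 29 → 29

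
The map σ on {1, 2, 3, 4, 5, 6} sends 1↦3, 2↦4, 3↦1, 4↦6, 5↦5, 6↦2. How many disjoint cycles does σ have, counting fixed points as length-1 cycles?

3

Cycle decomposition: (1 3) (2 4 6) (5).
3 cycles.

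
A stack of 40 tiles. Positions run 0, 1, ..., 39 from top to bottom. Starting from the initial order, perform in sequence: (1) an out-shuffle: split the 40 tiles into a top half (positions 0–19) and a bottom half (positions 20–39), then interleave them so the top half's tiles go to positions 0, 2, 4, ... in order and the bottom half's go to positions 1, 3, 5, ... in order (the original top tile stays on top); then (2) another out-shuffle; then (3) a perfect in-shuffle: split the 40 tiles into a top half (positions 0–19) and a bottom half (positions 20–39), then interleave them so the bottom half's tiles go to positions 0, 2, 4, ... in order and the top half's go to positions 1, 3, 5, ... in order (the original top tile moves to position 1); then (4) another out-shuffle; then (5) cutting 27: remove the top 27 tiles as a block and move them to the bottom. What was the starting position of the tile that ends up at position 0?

Undo the operations in reverse order, starting from position 0:
  undo op 5 (cut 27): 0 ← 27
  undo op 4 (out-shuffle, from bottom half): 27 ← 33
  undo op 3 (in-shuffle, from top half): 33 ← 16
  undo op 2 (out-shuffle, from top half): 16 ← 8
  undo op 1 (out-shuffle, from top half): 8 ← 4
So the tile at position 0 came from original position 4.

4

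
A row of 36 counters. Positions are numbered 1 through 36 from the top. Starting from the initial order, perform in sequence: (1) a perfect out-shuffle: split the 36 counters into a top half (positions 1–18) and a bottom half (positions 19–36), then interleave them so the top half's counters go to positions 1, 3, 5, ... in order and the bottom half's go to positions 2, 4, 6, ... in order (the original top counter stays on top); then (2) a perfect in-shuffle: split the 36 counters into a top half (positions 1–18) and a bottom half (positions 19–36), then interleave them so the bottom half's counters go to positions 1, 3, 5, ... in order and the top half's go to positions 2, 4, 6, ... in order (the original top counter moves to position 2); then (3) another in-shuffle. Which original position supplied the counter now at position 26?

Undo the operations in reverse order, starting from position 26:
  undo op 3 (in-shuffle, from top half): 26 ← 13
  undo op 2 (in-shuffle, from bottom half): 13 ← 25
  undo op 1 (out-shuffle, from top half): 25 ← 13
So the counter at position 26 came from original position 13.

13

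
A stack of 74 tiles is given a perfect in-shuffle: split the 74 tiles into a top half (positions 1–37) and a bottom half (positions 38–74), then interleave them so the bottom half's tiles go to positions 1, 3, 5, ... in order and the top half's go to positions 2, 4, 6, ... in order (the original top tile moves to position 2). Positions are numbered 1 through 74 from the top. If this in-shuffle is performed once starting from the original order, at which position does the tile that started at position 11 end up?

Track the tile's position through each in-shuffle:
11 → 22

22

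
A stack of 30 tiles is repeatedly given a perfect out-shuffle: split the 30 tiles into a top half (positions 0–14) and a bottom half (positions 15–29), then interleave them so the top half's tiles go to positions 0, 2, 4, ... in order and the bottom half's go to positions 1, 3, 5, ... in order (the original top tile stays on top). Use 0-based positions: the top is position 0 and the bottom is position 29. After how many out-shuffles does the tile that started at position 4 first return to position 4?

28

Follow position 4 under repeated out-shuffles:
4 → 8 → 16 → 3 → 6 → 12 → 24 → 19 → ... → 4 (length 28)
It first returns after 28 out-shuffles.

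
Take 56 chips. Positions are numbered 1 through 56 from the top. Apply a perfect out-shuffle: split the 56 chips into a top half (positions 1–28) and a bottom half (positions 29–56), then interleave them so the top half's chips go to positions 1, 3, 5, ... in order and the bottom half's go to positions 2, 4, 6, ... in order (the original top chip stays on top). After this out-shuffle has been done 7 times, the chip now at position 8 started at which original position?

35

Work backwards from position 8, undoing one out-shuffle at a time:
8 ← 32 ← 44 ← 50 ← 53 ← 27 ← 14 ← 35
So the chip now at position 8 started at position 35.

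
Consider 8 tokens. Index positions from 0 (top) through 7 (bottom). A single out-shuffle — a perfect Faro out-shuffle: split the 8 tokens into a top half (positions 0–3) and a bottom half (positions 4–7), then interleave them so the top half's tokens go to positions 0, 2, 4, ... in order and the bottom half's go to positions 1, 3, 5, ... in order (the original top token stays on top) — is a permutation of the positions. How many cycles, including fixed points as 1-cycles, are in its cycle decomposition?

4

Trace each unvisited position around until it returns:
(0) (1 2 4) (3 6 5) (7)
4 cycles in total.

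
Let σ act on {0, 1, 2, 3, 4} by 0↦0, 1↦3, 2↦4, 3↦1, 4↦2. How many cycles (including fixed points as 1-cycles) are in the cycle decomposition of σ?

3

Cycle decomposition: (0) (1 3) (2 4).
3 cycles.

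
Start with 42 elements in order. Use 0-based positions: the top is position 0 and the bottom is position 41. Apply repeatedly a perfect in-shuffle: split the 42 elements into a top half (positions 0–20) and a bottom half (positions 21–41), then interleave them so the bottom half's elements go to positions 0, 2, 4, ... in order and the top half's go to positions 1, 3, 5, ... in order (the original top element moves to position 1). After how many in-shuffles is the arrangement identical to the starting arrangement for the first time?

14

The in-shuffle permutes the 42 positions with cycle lengths [14, 14, 14].
Every element is home exactly when every cycle has completed a whole number of laps, i.e. after lcm(14) = 14 in-shuffles.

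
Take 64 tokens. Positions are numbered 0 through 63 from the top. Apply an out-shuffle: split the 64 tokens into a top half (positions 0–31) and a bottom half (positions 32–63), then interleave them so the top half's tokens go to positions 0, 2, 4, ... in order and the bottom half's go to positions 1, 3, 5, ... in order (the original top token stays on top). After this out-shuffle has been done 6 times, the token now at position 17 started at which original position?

17

Work backwards from position 17, undoing one out-shuffle at a time:
17 ← 40 ← 20 ← 10 ← 5 ← 34 ← 17
So the token now at position 17 started at position 17.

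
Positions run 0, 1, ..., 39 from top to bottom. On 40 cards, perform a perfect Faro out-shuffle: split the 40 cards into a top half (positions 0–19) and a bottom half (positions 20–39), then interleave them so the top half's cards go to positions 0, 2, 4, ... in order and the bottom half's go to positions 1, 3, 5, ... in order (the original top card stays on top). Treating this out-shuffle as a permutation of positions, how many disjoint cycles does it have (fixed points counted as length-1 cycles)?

6

Trace each unvisited position around until it returns:
(0) (1 2 4 8 16 32 ... len 12) (3 6 12 24 9 18 ... len 12) (7 14 28 17 34 29 ... len 12) (13 26) (39)
6 cycles in total.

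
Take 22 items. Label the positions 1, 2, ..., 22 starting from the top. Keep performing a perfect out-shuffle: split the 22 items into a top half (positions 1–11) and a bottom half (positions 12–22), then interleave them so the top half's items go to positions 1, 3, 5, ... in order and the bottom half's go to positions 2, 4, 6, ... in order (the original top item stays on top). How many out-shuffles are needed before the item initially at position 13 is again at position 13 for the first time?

Follow position 13 under repeated out-shuffles:
13 → 4 → 7 → 13
It first returns after 3 out-shuffles.

3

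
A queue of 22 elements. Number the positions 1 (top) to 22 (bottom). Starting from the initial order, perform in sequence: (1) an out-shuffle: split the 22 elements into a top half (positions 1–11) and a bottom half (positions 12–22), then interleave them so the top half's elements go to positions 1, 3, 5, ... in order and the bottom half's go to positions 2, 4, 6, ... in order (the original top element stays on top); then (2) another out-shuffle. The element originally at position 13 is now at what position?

7

Track the element from position 13 forward through each operation:
  after op 1 (out-shuffle): 13 → 4
  after op 2 (out-shuffle): 4 → 7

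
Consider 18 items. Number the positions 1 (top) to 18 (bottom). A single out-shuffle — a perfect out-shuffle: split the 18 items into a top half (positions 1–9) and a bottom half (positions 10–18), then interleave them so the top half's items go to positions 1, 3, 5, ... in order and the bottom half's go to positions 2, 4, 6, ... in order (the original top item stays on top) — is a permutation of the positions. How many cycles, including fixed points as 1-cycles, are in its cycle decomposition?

Trace each unvisited position around until it returns:
(1) (2 3 5 9 17 16 14 10) (4 7 13 8 15 12 6 11) (18)
4 cycles in total.

4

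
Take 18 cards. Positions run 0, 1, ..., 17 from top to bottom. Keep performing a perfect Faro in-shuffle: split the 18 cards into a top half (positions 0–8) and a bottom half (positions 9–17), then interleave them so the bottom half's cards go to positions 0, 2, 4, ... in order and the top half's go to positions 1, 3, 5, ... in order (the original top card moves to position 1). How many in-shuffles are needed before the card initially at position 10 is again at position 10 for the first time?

18

Follow position 10 under repeated in-shuffles:
10 → 2 → 5 → 11 → 4 → 9 → 0 → 1 → 3 → 7 → 15 → 12 → 6 → 13 → 8 → 17 → 16 → 14 → 10
It first returns after 18 in-shuffles.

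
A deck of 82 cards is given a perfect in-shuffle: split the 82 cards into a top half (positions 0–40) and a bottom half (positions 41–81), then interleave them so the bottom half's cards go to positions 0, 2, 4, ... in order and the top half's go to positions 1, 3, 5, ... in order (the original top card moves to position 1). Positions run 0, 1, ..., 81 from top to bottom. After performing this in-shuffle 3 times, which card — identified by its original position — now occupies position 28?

Work backwards from position 28, undoing one in-shuffle at a time:
28 ← 55 ← 27 ← 13
So the card now at position 28 started at position 13.

13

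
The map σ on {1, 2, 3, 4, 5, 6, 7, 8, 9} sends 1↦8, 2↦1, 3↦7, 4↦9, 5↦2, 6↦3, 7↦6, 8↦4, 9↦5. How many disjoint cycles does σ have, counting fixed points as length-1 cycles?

Cycle decomposition: (1 8 4 9 5 2) (3 7 6).
2 cycles.

2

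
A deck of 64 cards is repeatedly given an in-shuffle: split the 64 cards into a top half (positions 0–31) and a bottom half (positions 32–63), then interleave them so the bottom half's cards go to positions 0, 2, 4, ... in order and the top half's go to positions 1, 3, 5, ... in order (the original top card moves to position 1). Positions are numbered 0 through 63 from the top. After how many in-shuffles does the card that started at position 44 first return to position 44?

Follow position 44 under repeated in-shuffles:
44 → 24 → 49 → 34 → 4 → 9 → 19 → 39 → 14 → 29 → 59 → 54 → 44
It first returns after 12 in-shuffles.

12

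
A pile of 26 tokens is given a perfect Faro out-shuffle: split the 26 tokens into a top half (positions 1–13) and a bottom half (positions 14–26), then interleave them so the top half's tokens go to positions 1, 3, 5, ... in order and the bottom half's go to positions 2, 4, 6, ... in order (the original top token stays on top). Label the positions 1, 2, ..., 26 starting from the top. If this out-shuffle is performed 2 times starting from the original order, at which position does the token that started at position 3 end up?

9

Track the token's position through each out-shuffle:
3 → 5 → 9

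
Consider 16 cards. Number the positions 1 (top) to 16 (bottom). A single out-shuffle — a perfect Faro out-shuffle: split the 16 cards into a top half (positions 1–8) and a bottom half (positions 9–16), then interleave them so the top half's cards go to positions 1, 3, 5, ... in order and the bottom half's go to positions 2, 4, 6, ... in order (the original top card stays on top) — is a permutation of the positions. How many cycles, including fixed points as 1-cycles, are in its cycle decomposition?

6

Trace each unvisited position around until it returns:
(1) (2 3 5 9) (4 7 13 10) (6 11) (8 15 14 12) (16)
6 cycles in total.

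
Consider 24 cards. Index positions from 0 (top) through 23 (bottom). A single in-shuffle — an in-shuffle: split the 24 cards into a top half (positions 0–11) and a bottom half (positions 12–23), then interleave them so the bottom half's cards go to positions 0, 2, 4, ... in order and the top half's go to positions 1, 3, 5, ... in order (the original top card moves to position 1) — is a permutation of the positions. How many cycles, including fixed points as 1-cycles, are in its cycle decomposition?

2

Trace each unvisited position around until it returns:
(0 1 3 7 15 6 ... len 20) (4 9 19 14)
2 cycles in total.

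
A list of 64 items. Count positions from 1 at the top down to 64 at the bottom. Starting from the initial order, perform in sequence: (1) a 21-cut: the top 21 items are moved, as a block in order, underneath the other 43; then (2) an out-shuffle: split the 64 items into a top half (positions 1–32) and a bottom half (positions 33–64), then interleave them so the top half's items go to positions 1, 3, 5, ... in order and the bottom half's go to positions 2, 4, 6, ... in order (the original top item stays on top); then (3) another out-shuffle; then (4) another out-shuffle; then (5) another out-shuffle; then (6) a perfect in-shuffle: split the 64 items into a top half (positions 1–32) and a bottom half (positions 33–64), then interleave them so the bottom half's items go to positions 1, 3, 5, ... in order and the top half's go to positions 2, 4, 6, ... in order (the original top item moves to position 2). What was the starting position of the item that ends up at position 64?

19

Undo the operations in reverse order, starting from position 64:
  undo op 6 (in-shuffle, from top half): 64 ← 32
  undo op 5 (out-shuffle, from bottom half): 32 ← 48
  undo op 4 (out-shuffle, from bottom half): 48 ← 56
  undo op 3 (out-shuffle, from bottom half): 56 ← 60
  undo op 2 (out-shuffle, from bottom half): 60 ← 62
  undo op 1 (cut 21): 62 ← 19
So the item at position 64 came from original position 19.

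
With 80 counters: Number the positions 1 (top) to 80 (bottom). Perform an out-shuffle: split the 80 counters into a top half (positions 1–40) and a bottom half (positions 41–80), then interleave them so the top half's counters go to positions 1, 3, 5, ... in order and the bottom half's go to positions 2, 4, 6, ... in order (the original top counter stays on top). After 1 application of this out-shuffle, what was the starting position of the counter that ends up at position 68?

Work backwards from position 68, undoing one out-shuffle at a time:
68 ← 74
So the counter now at position 68 started at position 74.

74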